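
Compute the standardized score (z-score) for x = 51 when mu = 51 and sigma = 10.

0

Step 1: Recall the z-score formula: z = (x - mu) / sigma
Step 2: Substitute values: z = (51 - 51) / 10
Step 3: z = 0 / 10 = 0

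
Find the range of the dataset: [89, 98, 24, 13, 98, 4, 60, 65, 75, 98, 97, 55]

94

Step 1: Identify the maximum value: max = 98
Step 2: Identify the minimum value: min = 4
Step 3: Range = max - min = 98 - 4 = 94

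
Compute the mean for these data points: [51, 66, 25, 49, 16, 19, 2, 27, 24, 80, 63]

38.3636

Step 1: Sum all values: 51 + 66 + 25 + 49 + 16 + 19 + 2 + 27 + 24 + 80 + 63 = 422
Step 2: Count the number of values: n = 11
Step 3: Mean = sum / n = 422 / 11 = 38.3636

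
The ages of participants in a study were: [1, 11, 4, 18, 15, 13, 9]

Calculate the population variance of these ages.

30.9796

Step 1: Compute the mean: (1 + 11 + 4 + 18 + 15 + 13 + 9) / 7 = 10.1429
Step 2: Compute squared deviations from the mean:
  (1 - 10.1429)^2 = 83.5918
  (11 - 10.1429)^2 = 0.7347
  (4 - 10.1429)^2 = 37.7347
  (18 - 10.1429)^2 = 61.7347
  (15 - 10.1429)^2 = 23.5918
  (13 - 10.1429)^2 = 8.1633
  (9 - 10.1429)^2 = 1.3061
Step 3: Sum of squared deviations = 216.8571
Step 4: Population variance = 216.8571 / 7 = 30.9796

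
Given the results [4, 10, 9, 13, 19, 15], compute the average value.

11.6667

Step 1: Sum all values: 4 + 10 + 9 + 13 + 19 + 15 = 70
Step 2: Count the number of values: n = 6
Step 3: Mean = sum / n = 70 / 6 = 11.6667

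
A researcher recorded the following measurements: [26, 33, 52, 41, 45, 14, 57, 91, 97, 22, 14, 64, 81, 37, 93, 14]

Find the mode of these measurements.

14

Step 1: Count the frequency of each value:
  14: appears 3 time(s)
  22: appears 1 time(s)
  26: appears 1 time(s)
  33: appears 1 time(s)
  37: appears 1 time(s)
  41: appears 1 time(s)
  45: appears 1 time(s)
  52: appears 1 time(s)
  57: appears 1 time(s)
  64: appears 1 time(s)
  81: appears 1 time(s)
  91: appears 1 time(s)
  93: appears 1 time(s)
  97: appears 1 time(s)
Step 2: The value 14 appears most frequently (3 times).
Step 3: Mode = 14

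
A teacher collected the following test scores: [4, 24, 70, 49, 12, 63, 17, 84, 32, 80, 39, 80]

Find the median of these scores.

44

Step 1: Sort the data in ascending order: [4, 12, 17, 24, 32, 39, 49, 63, 70, 80, 80, 84]
Step 2: The number of values is n = 12.
Step 3: Since n is even, the median is the average of positions 6 and 7:
  Median = (39 + 49) / 2 = 44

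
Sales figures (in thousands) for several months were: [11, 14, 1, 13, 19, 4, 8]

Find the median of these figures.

11

Step 1: Sort the data in ascending order: [1, 4, 8, 11, 13, 14, 19]
Step 2: The number of values is n = 7.
Step 3: Since n is odd, the median is the middle value at position 4: 11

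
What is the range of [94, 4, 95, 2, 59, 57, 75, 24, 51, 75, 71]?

93

Step 1: Identify the maximum value: max = 95
Step 2: Identify the minimum value: min = 2
Step 3: Range = max - min = 95 - 2 = 93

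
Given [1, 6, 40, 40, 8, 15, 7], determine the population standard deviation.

15.2101

Step 1: Compute the mean: 16.7143
Step 2: Sum of squared deviations from the mean: 1619.4286
Step 3: Population variance = 1619.4286 / 7 = 231.3469
Step 4: Standard deviation = sqrt(231.3469) = 15.2101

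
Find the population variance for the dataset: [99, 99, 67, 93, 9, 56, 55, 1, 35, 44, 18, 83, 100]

1157.1598

Step 1: Compute the mean: (99 + 99 + 67 + 93 + 9 + 56 + 55 + 1 + 35 + 44 + 18 + 83 + 100) / 13 = 58.3846
Step 2: Compute squared deviations from the mean:
  (99 - 58.3846)^2 = 1649.6095
  (99 - 58.3846)^2 = 1649.6095
  (67 - 58.3846)^2 = 74.2249
  (93 - 58.3846)^2 = 1198.2249
  (9 - 58.3846)^2 = 2438.8402
  (56 - 58.3846)^2 = 5.6864
  (55 - 58.3846)^2 = 11.4556
  (1 - 58.3846)^2 = 3292.9941
  (35 - 58.3846)^2 = 546.8402
  (44 - 58.3846)^2 = 206.9172
  (18 - 58.3846)^2 = 1630.9172
  (83 - 58.3846)^2 = 605.9172
  (100 - 58.3846)^2 = 1731.8402
Step 3: Sum of squared deviations = 15043.0769
Step 4: Population variance = 15043.0769 / 13 = 1157.1598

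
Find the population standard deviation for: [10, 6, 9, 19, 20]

5.6356

Step 1: Compute the mean: 12.8
Step 2: Sum of squared deviations from the mean: 158.8
Step 3: Population variance = 158.8 / 5 = 31.76
Step 4: Standard deviation = sqrt(31.76) = 5.6356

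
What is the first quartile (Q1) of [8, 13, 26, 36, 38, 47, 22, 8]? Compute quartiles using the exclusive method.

9.25

Step 1: Sort the data: [8, 8, 13, 22, 26, 36, 38, 47]
Step 2: n = 8
Step 3: Using the exclusive quartile method:
  Q1 = 9.25
  Q2 (median) = 24
  Q3 = 37.5
  IQR = Q3 - Q1 = 37.5 - 9.25 = 28.25
Step 4: Q1 = 9.25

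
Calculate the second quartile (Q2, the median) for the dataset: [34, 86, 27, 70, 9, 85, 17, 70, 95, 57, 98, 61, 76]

70

Step 1: Sort the data: [9, 17, 27, 34, 57, 61, 70, 70, 76, 85, 86, 95, 98]
Step 2: n = 13
Step 3: Q2 is the median. Since n is odd, it is the middle value at position 7: 70
Step 4: Q2 = 70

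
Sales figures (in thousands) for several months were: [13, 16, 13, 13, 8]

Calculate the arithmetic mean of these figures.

12.6

Step 1: Sum all values: 13 + 16 + 13 + 13 + 8 = 63
Step 2: Count the number of values: n = 5
Step 3: Mean = sum / n = 63 / 5 = 12.6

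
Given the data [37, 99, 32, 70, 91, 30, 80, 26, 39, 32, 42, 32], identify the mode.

32

Step 1: Count the frequency of each value:
  26: appears 1 time(s)
  30: appears 1 time(s)
  32: appears 3 time(s)
  37: appears 1 time(s)
  39: appears 1 time(s)
  42: appears 1 time(s)
  70: appears 1 time(s)
  80: appears 1 time(s)
  91: appears 1 time(s)
  99: appears 1 time(s)
Step 2: The value 32 appears most frequently (3 times).
Step 3: Mode = 32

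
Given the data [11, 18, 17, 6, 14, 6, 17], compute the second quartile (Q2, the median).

14

Step 1: Sort the data: [6, 6, 11, 14, 17, 17, 18]
Step 2: n = 7
Step 3: Q2 is the median. Since n is odd, it is the middle value at position 4: 14
Step 4: Q2 = 14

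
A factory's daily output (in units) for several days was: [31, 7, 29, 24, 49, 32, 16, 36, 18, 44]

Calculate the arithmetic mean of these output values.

28.6

Step 1: Sum all values: 31 + 7 + 29 + 24 + 49 + 32 + 16 + 36 + 18 + 44 = 286
Step 2: Count the number of values: n = 10
Step 3: Mean = sum / n = 286 / 10 = 28.6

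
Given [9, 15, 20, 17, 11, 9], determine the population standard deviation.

4.1533

Step 1: Compute the mean: 13.5
Step 2: Sum of squared deviations from the mean: 103.5
Step 3: Population variance = 103.5 / 6 = 17.25
Step 4: Standard deviation = sqrt(17.25) = 4.1533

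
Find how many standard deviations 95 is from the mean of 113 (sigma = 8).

-2.25

Step 1: Recall the z-score formula: z = (x - mu) / sigma
Step 2: Substitute values: z = (95 - 113) / 8
Step 3: z = -18 / 8 = -2.25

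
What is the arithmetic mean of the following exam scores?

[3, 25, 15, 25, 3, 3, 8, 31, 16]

14.3333

Step 1: Sum all values: 3 + 25 + 15 + 25 + 3 + 3 + 8 + 31 + 16 = 129
Step 2: Count the number of values: n = 9
Step 3: Mean = sum / n = 129 / 9 = 14.3333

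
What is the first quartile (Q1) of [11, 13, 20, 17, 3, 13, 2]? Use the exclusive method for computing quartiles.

3

Step 1: Sort the data: [2, 3, 11, 13, 13, 17, 20]
Step 2: n = 7
Step 3: Using the exclusive quartile method:
  Q1 = 3
  Q2 (median) = 13
  Q3 = 17
  IQR = Q3 - Q1 = 17 - 3 = 14
Step 4: Q1 = 3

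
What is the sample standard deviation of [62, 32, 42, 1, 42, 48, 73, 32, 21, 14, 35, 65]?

21.2494

Step 1: Compute the mean: 38.9167
Step 2: Sum of squared deviations from the mean: 4966.9167
Step 3: Sample variance = 4966.9167 / 11 = 451.5379
Step 4: Standard deviation = sqrt(451.5379) = 21.2494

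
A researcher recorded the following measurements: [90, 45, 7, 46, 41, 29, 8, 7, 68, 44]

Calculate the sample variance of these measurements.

740.2778

Step 1: Compute the mean: (90 + 45 + 7 + 46 + 41 + 29 + 8 + 7 + 68 + 44) / 10 = 38.5
Step 2: Compute squared deviations from the mean:
  (90 - 38.5)^2 = 2652.25
  (45 - 38.5)^2 = 42.25
  (7 - 38.5)^2 = 992.25
  (46 - 38.5)^2 = 56.25
  (41 - 38.5)^2 = 6.25
  (29 - 38.5)^2 = 90.25
  (8 - 38.5)^2 = 930.25
  (7 - 38.5)^2 = 992.25
  (68 - 38.5)^2 = 870.25
  (44 - 38.5)^2 = 30.25
Step 3: Sum of squared deviations = 6662.5
Step 4: Sample variance = 6662.5 / 9 = 740.2778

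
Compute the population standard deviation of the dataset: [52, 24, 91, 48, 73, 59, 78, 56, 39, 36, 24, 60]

19.9053

Step 1: Compute the mean: 53.3333
Step 2: Sum of squared deviations from the mean: 4754.6667
Step 3: Population variance = 4754.6667 / 12 = 396.2222
Step 4: Standard deviation = sqrt(396.2222) = 19.9053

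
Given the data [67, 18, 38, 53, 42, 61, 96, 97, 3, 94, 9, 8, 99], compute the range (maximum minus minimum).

96

Step 1: Identify the maximum value: max = 99
Step 2: Identify the minimum value: min = 3
Step 3: Range = max - min = 99 - 3 = 96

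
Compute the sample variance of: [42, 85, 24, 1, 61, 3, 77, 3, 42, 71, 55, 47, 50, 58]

751.4121

Step 1: Compute the mean: (42 + 85 + 24 + 1 + 61 + 3 + 77 + 3 + 42 + 71 + 55 + 47 + 50 + 58) / 14 = 44.2143
Step 2: Compute squared deviations from the mean:
  (42 - 44.2143)^2 = 4.9031
  (85 - 44.2143)^2 = 1663.4745
  (24 - 44.2143)^2 = 408.6173
  (1 - 44.2143)^2 = 1867.4745
  (61 - 44.2143)^2 = 281.7602
  (3 - 44.2143)^2 = 1698.6173
  (77 - 44.2143)^2 = 1074.9031
  (3 - 44.2143)^2 = 1698.6173
  (42 - 44.2143)^2 = 4.9031
  (71 - 44.2143)^2 = 717.4745
  (55 - 44.2143)^2 = 116.3316
  (47 - 44.2143)^2 = 7.7602
  (50 - 44.2143)^2 = 33.4745
  (58 - 44.2143)^2 = 190.0459
Step 3: Sum of squared deviations = 9768.3571
Step 4: Sample variance = 9768.3571 / 13 = 751.4121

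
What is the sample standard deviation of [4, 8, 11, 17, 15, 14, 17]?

4.8892

Step 1: Compute the mean: 12.2857
Step 2: Sum of squared deviations from the mean: 143.4286
Step 3: Sample variance = 143.4286 / 6 = 23.9048
Step 4: Standard deviation = sqrt(23.9048) = 4.8892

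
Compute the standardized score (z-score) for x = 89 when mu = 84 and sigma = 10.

0.5

Step 1: Recall the z-score formula: z = (x - mu) / sigma
Step 2: Substitute values: z = (89 - 84) / 10
Step 3: z = 5 / 10 = 0.5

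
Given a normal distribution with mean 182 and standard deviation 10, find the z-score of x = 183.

0.1

Step 1: Recall the z-score formula: z = (x - mu) / sigma
Step 2: Substitute values: z = (183 - 182) / 10
Step 3: z = 1 / 10 = 0.1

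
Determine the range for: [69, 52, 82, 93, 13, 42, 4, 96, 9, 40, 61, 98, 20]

94

Step 1: Identify the maximum value: max = 98
Step 2: Identify the minimum value: min = 4
Step 3: Range = max - min = 98 - 4 = 94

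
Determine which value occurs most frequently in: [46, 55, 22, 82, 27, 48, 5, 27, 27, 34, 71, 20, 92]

27

Step 1: Count the frequency of each value:
  5: appears 1 time(s)
  20: appears 1 time(s)
  22: appears 1 time(s)
  27: appears 3 time(s)
  34: appears 1 time(s)
  46: appears 1 time(s)
  48: appears 1 time(s)
  55: appears 1 time(s)
  71: appears 1 time(s)
  82: appears 1 time(s)
  92: appears 1 time(s)
Step 2: The value 27 appears most frequently (3 times).
Step 3: Mode = 27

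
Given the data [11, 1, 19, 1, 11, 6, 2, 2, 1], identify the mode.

1

Step 1: Count the frequency of each value:
  1: appears 3 time(s)
  2: appears 2 time(s)
  6: appears 1 time(s)
  11: appears 2 time(s)
  19: appears 1 time(s)
Step 2: The value 1 appears most frequently (3 times).
Step 3: Mode = 1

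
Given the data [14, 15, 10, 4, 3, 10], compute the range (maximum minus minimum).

12

Step 1: Identify the maximum value: max = 15
Step 2: Identify the minimum value: min = 3
Step 3: Range = max - min = 15 - 3 = 12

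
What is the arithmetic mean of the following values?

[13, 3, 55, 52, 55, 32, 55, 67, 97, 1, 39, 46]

42.9167

Step 1: Sum all values: 13 + 3 + 55 + 52 + 55 + 32 + 55 + 67 + 97 + 1 + 39 + 46 = 515
Step 2: Count the number of values: n = 12
Step 3: Mean = sum / n = 515 / 12 = 42.9167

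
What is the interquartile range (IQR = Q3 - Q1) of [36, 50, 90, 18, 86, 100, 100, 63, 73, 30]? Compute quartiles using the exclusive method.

58

Step 1: Sort the data: [18, 30, 36, 50, 63, 73, 86, 90, 100, 100]
Step 2: n = 10
Step 3: Using the exclusive quartile method:
  Q1 = 34.5
  Q2 (median) = 68
  Q3 = 92.5
  IQR = Q3 - Q1 = 92.5 - 34.5 = 58
Step 4: IQR = 58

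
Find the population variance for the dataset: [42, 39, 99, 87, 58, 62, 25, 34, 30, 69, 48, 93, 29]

598

Step 1: Compute the mean: (42 + 39 + 99 + 87 + 58 + 62 + 25 + 34 + 30 + 69 + 48 + 93 + 29) / 13 = 55
Step 2: Compute squared deviations from the mean:
  (42 - 55)^2 = 169
  (39 - 55)^2 = 256
  (99 - 55)^2 = 1936
  (87 - 55)^2 = 1024
  (58 - 55)^2 = 9
  (62 - 55)^2 = 49
  (25 - 55)^2 = 900
  (34 - 55)^2 = 441
  (30 - 55)^2 = 625
  (69 - 55)^2 = 196
  (48 - 55)^2 = 49
  (93 - 55)^2 = 1444
  (29 - 55)^2 = 676
Step 3: Sum of squared deviations = 7774
Step 4: Population variance = 7774 / 13 = 598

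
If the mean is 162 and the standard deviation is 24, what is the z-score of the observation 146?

-0.6667

Step 1: Recall the z-score formula: z = (x - mu) / sigma
Step 2: Substitute values: z = (146 - 162) / 24
Step 3: z = -16 / 24 = -0.6667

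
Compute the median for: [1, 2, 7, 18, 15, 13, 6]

7

Step 1: Sort the data in ascending order: [1, 2, 6, 7, 13, 15, 18]
Step 2: The number of values is n = 7.
Step 3: Since n is odd, the median is the middle value at position 4: 7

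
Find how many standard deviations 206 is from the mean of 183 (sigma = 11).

2.0909

Step 1: Recall the z-score formula: z = (x - mu) / sigma
Step 2: Substitute values: z = (206 - 183) / 11
Step 3: z = 23 / 11 = 2.0909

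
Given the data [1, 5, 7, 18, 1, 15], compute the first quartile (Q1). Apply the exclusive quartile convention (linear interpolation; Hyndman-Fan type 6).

1

Step 1: Sort the data: [1, 1, 5, 7, 15, 18]
Step 2: n = 6
Step 3: Using the exclusive quartile method:
  Q1 = 1
  Q2 (median) = 6
  Q3 = 15.75
  IQR = Q3 - Q1 = 15.75 - 1 = 14.75
Step 4: Q1 = 1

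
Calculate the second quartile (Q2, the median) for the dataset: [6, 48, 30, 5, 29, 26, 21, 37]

27.5

Step 1: Sort the data: [5, 6, 21, 26, 29, 30, 37, 48]
Step 2: n = 8
Step 3: Q2 is the median. Since n is even, it is the average of the values at positions 4 and 5:
  Q2 = (26 + 29) / 2 = 27.5
Step 4: Q2 = 27.5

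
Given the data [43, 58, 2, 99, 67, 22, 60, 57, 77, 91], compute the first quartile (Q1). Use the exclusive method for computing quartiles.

37.75

Step 1: Sort the data: [2, 22, 43, 57, 58, 60, 67, 77, 91, 99]
Step 2: n = 10
Step 3: Using the exclusive quartile method:
  Q1 = 37.75
  Q2 (median) = 59
  Q3 = 80.5
  IQR = Q3 - Q1 = 80.5 - 37.75 = 42.75
Step 4: Q1 = 37.75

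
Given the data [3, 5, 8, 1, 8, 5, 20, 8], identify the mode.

8

Step 1: Count the frequency of each value:
  1: appears 1 time(s)
  3: appears 1 time(s)
  5: appears 2 time(s)
  8: appears 3 time(s)
  20: appears 1 time(s)
Step 2: The value 8 appears most frequently (3 times).
Step 3: Mode = 8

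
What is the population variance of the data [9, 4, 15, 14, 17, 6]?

23.1389

Step 1: Compute the mean: (9 + 4 + 15 + 14 + 17 + 6) / 6 = 10.8333
Step 2: Compute squared deviations from the mean:
  (9 - 10.8333)^2 = 3.3611
  (4 - 10.8333)^2 = 46.6944
  (15 - 10.8333)^2 = 17.3611
  (14 - 10.8333)^2 = 10.0278
  (17 - 10.8333)^2 = 38.0278
  (6 - 10.8333)^2 = 23.3611
Step 3: Sum of squared deviations = 138.8333
Step 4: Population variance = 138.8333 / 6 = 23.1389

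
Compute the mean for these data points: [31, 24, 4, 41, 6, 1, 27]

19.1429

Step 1: Sum all values: 31 + 24 + 4 + 41 + 6 + 1 + 27 = 134
Step 2: Count the number of values: n = 7
Step 3: Mean = sum / n = 134 / 7 = 19.1429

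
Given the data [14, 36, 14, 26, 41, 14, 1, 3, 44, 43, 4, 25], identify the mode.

14

Step 1: Count the frequency of each value:
  1: appears 1 time(s)
  3: appears 1 time(s)
  4: appears 1 time(s)
  14: appears 3 time(s)
  25: appears 1 time(s)
  26: appears 1 time(s)
  36: appears 1 time(s)
  41: appears 1 time(s)
  43: appears 1 time(s)
  44: appears 1 time(s)
Step 2: The value 14 appears most frequently (3 times).
Step 3: Mode = 14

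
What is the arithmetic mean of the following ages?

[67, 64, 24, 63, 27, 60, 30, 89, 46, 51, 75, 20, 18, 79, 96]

53.9333

Step 1: Sum all values: 67 + 64 + 24 + 63 + 27 + 60 + 30 + 89 + 46 + 51 + 75 + 20 + 18 + 79 + 96 = 809
Step 2: Count the number of values: n = 15
Step 3: Mean = sum / n = 809 / 15 = 53.9333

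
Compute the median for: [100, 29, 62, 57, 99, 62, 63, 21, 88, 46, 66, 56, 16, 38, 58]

58

Step 1: Sort the data in ascending order: [16, 21, 29, 38, 46, 56, 57, 58, 62, 62, 63, 66, 88, 99, 100]
Step 2: The number of values is n = 15.
Step 3: Since n is odd, the median is the middle value at position 8: 58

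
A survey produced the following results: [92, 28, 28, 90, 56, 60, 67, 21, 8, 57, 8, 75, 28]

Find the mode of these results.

28

Step 1: Count the frequency of each value:
  8: appears 2 time(s)
  21: appears 1 time(s)
  28: appears 3 time(s)
  56: appears 1 time(s)
  57: appears 1 time(s)
  60: appears 1 time(s)
  67: appears 1 time(s)
  75: appears 1 time(s)
  90: appears 1 time(s)
  92: appears 1 time(s)
Step 2: The value 28 appears most frequently (3 times).
Step 3: Mode = 28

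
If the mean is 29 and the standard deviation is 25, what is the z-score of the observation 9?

-0.8

Step 1: Recall the z-score formula: z = (x - mu) / sigma
Step 2: Substitute values: z = (9 - 29) / 25
Step 3: z = -20 / 25 = -0.8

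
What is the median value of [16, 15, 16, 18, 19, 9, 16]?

16

Step 1: Sort the data in ascending order: [9, 15, 16, 16, 16, 18, 19]
Step 2: The number of values is n = 7.
Step 3: Since n is odd, the median is the middle value at position 4: 16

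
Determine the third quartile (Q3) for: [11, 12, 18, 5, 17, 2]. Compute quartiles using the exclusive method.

17.25

Step 1: Sort the data: [2, 5, 11, 12, 17, 18]
Step 2: n = 6
Step 3: Using the exclusive quartile method:
  Q1 = 4.25
  Q2 (median) = 11.5
  Q3 = 17.25
  IQR = Q3 - Q1 = 17.25 - 4.25 = 13
Step 4: Q3 = 17.25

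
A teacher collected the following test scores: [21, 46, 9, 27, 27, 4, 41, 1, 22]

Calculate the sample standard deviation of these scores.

15.5

Step 1: Compute the mean: 22
Step 2: Sum of squared deviations from the mean: 1922
Step 3: Sample variance = 1922 / 8 = 240.25
Step 4: Standard deviation = sqrt(240.25) = 15.5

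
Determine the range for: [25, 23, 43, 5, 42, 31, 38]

38

Step 1: Identify the maximum value: max = 43
Step 2: Identify the minimum value: min = 5
Step 3: Range = max - min = 43 - 5 = 38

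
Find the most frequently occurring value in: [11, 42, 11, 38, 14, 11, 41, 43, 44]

11

Step 1: Count the frequency of each value:
  11: appears 3 time(s)
  14: appears 1 time(s)
  38: appears 1 time(s)
  41: appears 1 time(s)
  42: appears 1 time(s)
  43: appears 1 time(s)
  44: appears 1 time(s)
Step 2: The value 11 appears most frequently (3 times).
Step 3: Mode = 11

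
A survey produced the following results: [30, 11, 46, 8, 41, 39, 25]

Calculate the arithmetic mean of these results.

28.5714

Step 1: Sum all values: 30 + 11 + 46 + 8 + 41 + 39 + 25 = 200
Step 2: Count the number of values: n = 7
Step 3: Mean = sum / n = 200 / 7 = 28.5714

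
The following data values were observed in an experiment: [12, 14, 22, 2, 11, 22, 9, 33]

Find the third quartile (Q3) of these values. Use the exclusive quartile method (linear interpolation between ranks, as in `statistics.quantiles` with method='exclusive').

22

Step 1: Sort the data: [2, 9, 11, 12, 14, 22, 22, 33]
Step 2: n = 8
Step 3: Using the exclusive quartile method:
  Q1 = 9.5
  Q2 (median) = 13
  Q3 = 22
  IQR = Q3 - Q1 = 22 - 9.5 = 12.5
Step 4: Q3 = 22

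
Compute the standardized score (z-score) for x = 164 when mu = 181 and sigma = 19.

-0.8947

Step 1: Recall the z-score formula: z = (x - mu) / sigma
Step 2: Substitute values: z = (164 - 181) / 19
Step 3: z = -17 / 19 = -0.8947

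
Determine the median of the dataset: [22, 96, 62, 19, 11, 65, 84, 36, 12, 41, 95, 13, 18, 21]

29

Step 1: Sort the data in ascending order: [11, 12, 13, 18, 19, 21, 22, 36, 41, 62, 65, 84, 95, 96]
Step 2: The number of values is n = 14.
Step 3: Since n is even, the median is the average of positions 7 and 8:
  Median = (22 + 36) / 2 = 29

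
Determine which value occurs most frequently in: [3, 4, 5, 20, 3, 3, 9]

3

Step 1: Count the frequency of each value:
  3: appears 3 time(s)
  4: appears 1 time(s)
  5: appears 1 time(s)
  9: appears 1 time(s)
  20: appears 1 time(s)
Step 2: The value 3 appears most frequently (3 times).
Step 3: Mode = 3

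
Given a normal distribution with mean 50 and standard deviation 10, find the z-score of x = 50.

0

Step 1: Recall the z-score formula: z = (x - mu) / sigma
Step 2: Substitute values: z = (50 - 50) / 10
Step 3: z = 0 / 10 = 0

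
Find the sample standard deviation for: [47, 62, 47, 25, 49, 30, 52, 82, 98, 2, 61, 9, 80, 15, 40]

27.6168

Step 1: Compute the mean: 46.6
Step 2: Sum of squared deviations from the mean: 10677.6
Step 3: Sample variance = 10677.6 / 14 = 762.6857
Step 4: Standard deviation = sqrt(762.6857) = 27.6168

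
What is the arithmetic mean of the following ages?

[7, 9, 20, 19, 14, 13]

13.6667

Step 1: Sum all values: 7 + 9 + 20 + 19 + 14 + 13 = 82
Step 2: Count the number of values: n = 6
Step 3: Mean = sum / n = 82 / 6 = 13.6667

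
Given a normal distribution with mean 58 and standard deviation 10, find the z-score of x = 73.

1.5

Step 1: Recall the z-score formula: z = (x - mu) / sigma
Step 2: Substitute values: z = (73 - 58) / 10
Step 3: z = 15 / 10 = 1.5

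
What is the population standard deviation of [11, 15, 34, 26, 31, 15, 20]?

8.1366

Step 1: Compute the mean: 21.7143
Step 2: Sum of squared deviations from the mean: 463.4286
Step 3: Population variance = 463.4286 / 7 = 66.2041
Step 4: Standard deviation = sqrt(66.2041) = 8.1366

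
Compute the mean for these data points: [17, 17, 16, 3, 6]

11.8

Step 1: Sum all values: 17 + 17 + 16 + 3 + 6 = 59
Step 2: Count the number of values: n = 5
Step 3: Mean = sum / n = 59 / 5 = 11.8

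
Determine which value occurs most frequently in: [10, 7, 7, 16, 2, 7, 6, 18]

7

Step 1: Count the frequency of each value:
  2: appears 1 time(s)
  6: appears 1 time(s)
  7: appears 3 time(s)
  10: appears 1 time(s)
  16: appears 1 time(s)
  18: appears 1 time(s)
Step 2: The value 7 appears most frequently (3 times).
Step 3: Mode = 7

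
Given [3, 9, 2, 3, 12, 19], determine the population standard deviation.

6.1101

Step 1: Compute the mean: 8
Step 2: Sum of squared deviations from the mean: 224
Step 3: Population variance = 224 / 6 = 37.3333
Step 4: Standard deviation = sqrt(37.3333) = 6.1101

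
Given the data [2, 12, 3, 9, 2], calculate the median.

3

Step 1: Sort the data in ascending order: [2, 2, 3, 9, 12]
Step 2: The number of values is n = 5.
Step 3: Since n is odd, the median is the middle value at position 3: 3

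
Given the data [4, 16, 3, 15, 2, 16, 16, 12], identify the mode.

16

Step 1: Count the frequency of each value:
  2: appears 1 time(s)
  3: appears 1 time(s)
  4: appears 1 time(s)
  12: appears 1 time(s)
  15: appears 1 time(s)
  16: appears 3 time(s)
Step 2: The value 16 appears most frequently (3 times).
Step 3: Mode = 16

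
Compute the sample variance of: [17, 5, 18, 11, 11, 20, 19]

30.619

Step 1: Compute the mean: (17 + 5 + 18 + 11 + 11 + 20 + 19) / 7 = 14.4286
Step 2: Compute squared deviations from the mean:
  (17 - 14.4286)^2 = 6.6122
  (5 - 14.4286)^2 = 88.898
  (18 - 14.4286)^2 = 12.7551
  (11 - 14.4286)^2 = 11.7551
  (11 - 14.4286)^2 = 11.7551
  (20 - 14.4286)^2 = 31.0408
  (19 - 14.4286)^2 = 20.898
Step 3: Sum of squared deviations = 183.7143
Step 4: Sample variance = 183.7143 / 6 = 30.619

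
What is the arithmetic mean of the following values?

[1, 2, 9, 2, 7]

4.2

Step 1: Sum all values: 1 + 2 + 9 + 2 + 7 = 21
Step 2: Count the number of values: n = 5
Step 3: Mean = sum / n = 21 / 5 = 4.2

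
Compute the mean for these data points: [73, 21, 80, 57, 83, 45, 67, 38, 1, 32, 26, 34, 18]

44.2308

Step 1: Sum all values: 73 + 21 + 80 + 57 + 83 + 45 + 67 + 38 + 1 + 32 + 26 + 34 + 18 = 575
Step 2: Count the number of values: n = 13
Step 3: Mean = sum / n = 575 / 13 = 44.2308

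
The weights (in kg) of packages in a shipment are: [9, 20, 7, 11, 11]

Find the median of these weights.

11

Step 1: Sort the data in ascending order: [7, 9, 11, 11, 20]
Step 2: The number of values is n = 5.
Step 3: Since n is odd, the median is the middle value at position 3: 11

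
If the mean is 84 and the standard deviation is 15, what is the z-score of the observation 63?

-1.4

Step 1: Recall the z-score formula: z = (x - mu) / sigma
Step 2: Substitute values: z = (63 - 84) / 15
Step 3: z = -21 / 15 = -1.4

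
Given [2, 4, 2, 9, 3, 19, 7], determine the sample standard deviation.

6.0788

Step 1: Compute the mean: 6.5714
Step 2: Sum of squared deviations from the mean: 221.7143
Step 3: Sample variance = 221.7143 / 6 = 36.9524
Step 4: Standard deviation = sqrt(36.9524) = 6.0788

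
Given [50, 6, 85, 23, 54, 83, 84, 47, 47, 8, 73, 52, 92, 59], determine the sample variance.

771.3462

Step 1: Compute the mean: (50 + 6 + 85 + 23 + 54 + 83 + 84 + 47 + 47 + 8 + 73 + 52 + 92 + 59) / 14 = 54.5
Step 2: Compute squared deviations from the mean:
  (50 - 54.5)^2 = 20.25
  (6 - 54.5)^2 = 2352.25
  (85 - 54.5)^2 = 930.25
  (23 - 54.5)^2 = 992.25
  (54 - 54.5)^2 = 0.25
  (83 - 54.5)^2 = 812.25
  (84 - 54.5)^2 = 870.25
  (47 - 54.5)^2 = 56.25
  (47 - 54.5)^2 = 56.25
  (8 - 54.5)^2 = 2162.25
  (73 - 54.5)^2 = 342.25
  (52 - 54.5)^2 = 6.25
  (92 - 54.5)^2 = 1406.25
  (59 - 54.5)^2 = 20.25
Step 3: Sum of squared deviations = 10027.5
Step 4: Sample variance = 10027.5 / 13 = 771.3462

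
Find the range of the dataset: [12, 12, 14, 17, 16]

5

Step 1: Identify the maximum value: max = 17
Step 2: Identify the minimum value: min = 12
Step 3: Range = max - min = 17 - 12 = 5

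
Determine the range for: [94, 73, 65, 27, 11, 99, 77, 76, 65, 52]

88

Step 1: Identify the maximum value: max = 99
Step 2: Identify the minimum value: min = 11
Step 3: Range = max - min = 99 - 11 = 88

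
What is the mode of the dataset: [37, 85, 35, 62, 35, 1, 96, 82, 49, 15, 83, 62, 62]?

62

Step 1: Count the frequency of each value:
  1: appears 1 time(s)
  15: appears 1 time(s)
  35: appears 2 time(s)
  37: appears 1 time(s)
  49: appears 1 time(s)
  62: appears 3 time(s)
  82: appears 1 time(s)
  83: appears 1 time(s)
  85: appears 1 time(s)
  96: appears 1 time(s)
Step 2: The value 62 appears most frequently (3 times).
Step 3: Mode = 62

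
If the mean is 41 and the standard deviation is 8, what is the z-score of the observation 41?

0

Step 1: Recall the z-score formula: z = (x - mu) / sigma
Step 2: Substitute values: z = (41 - 41) / 8
Step 3: z = 0 / 8 = 0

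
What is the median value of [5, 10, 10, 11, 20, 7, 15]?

10

Step 1: Sort the data in ascending order: [5, 7, 10, 10, 11, 15, 20]
Step 2: The number of values is n = 7.
Step 3: Since n is odd, the median is the middle value at position 4: 10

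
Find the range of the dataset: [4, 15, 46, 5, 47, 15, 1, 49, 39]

48

Step 1: Identify the maximum value: max = 49
Step 2: Identify the minimum value: min = 1
Step 3: Range = max - min = 49 - 1 = 48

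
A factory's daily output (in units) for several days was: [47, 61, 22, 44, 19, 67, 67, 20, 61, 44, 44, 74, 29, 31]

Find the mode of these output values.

44

Step 1: Count the frequency of each value:
  19: appears 1 time(s)
  20: appears 1 time(s)
  22: appears 1 time(s)
  29: appears 1 time(s)
  31: appears 1 time(s)
  44: appears 3 time(s)
  47: appears 1 time(s)
  61: appears 2 time(s)
  67: appears 2 time(s)
  74: appears 1 time(s)
Step 2: The value 44 appears most frequently (3 times).
Step 3: Mode = 44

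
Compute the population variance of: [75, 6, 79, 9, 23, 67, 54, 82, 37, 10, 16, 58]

795.1667

Step 1: Compute the mean: (75 + 6 + 79 + 9 + 23 + 67 + 54 + 82 + 37 + 10 + 16 + 58) / 12 = 43
Step 2: Compute squared deviations from the mean:
  (75 - 43)^2 = 1024
  (6 - 43)^2 = 1369
  (79 - 43)^2 = 1296
  (9 - 43)^2 = 1156
  (23 - 43)^2 = 400
  (67 - 43)^2 = 576
  (54 - 43)^2 = 121
  (82 - 43)^2 = 1521
  (37 - 43)^2 = 36
  (10 - 43)^2 = 1089
  (16 - 43)^2 = 729
  (58 - 43)^2 = 225
Step 3: Sum of squared deviations = 9542
Step 4: Population variance = 9542 / 12 = 795.1667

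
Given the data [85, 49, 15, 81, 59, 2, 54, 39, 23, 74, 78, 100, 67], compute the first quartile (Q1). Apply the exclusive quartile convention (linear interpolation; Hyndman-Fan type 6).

31

Step 1: Sort the data: [2, 15, 23, 39, 49, 54, 59, 67, 74, 78, 81, 85, 100]
Step 2: n = 13
Step 3: Using the exclusive quartile method:
  Q1 = 31
  Q2 (median) = 59
  Q3 = 79.5
  IQR = Q3 - Q1 = 79.5 - 31 = 48.5
Step 4: Q1 = 31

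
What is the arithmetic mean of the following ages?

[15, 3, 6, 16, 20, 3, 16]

11.2857

Step 1: Sum all values: 15 + 3 + 6 + 16 + 20 + 3 + 16 = 79
Step 2: Count the number of values: n = 7
Step 3: Mean = sum / n = 79 / 7 = 11.2857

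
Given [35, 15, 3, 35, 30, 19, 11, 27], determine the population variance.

120.8594

Step 1: Compute the mean: (35 + 15 + 3 + 35 + 30 + 19 + 11 + 27) / 8 = 21.875
Step 2: Compute squared deviations from the mean:
  (35 - 21.875)^2 = 172.2656
  (15 - 21.875)^2 = 47.2656
  (3 - 21.875)^2 = 356.2656
  (35 - 21.875)^2 = 172.2656
  (30 - 21.875)^2 = 66.0156
  (19 - 21.875)^2 = 8.2656
  (11 - 21.875)^2 = 118.2656
  (27 - 21.875)^2 = 26.2656
Step 3: Sum of squared deviations = 966.875
Step 4: Population variance = 966.875 / 8 = 120.8594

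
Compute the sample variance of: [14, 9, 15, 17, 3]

31.8

Step 1: Compute the mean: (14 + 9 + 15 + 17 + 3) / 5 = 11.6
Step 2: Compute squared deviations from the mean:
  (14 - 11.6)^2 = 5.76
  (9 - 11.6)^2 = 6.76
  (15 - 11.6)^2 = 11.56
  (17 - 11.6)^2 = 29.16
  (3 - 11.6)^2 = 73.96
Step 3: Sum of squared deviations = 127.2
Step 4: Sample variance = 127.2 / 4 = 31.8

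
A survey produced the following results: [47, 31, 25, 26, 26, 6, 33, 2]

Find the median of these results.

26

Step 1: Sort the data in ascending order: [2, 6, 25, 26, 26, 31, 33, 47]
Step 2: The number of values is n = 8.
Step 3: Since n is even, the median is the average of positions 4 and 5:
  Median = (26 + 26) / 2 = 26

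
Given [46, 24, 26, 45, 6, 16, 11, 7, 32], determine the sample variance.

229.75

Step 1: Compute the mean: (46 + 24 + 26 + 45 + 6 + 16 + 11 + 7 + 32) / 9 = 23.6667
Step 2: Compute squared deviations from the mean:
  (46 - 23.6667)^2 = 498.7778
  (24 - 23.6667)^2 = 0.1111
  (26 - 23.6667)^2 = 5.4444
  (45 - 23.6667)^2 = 455.1111
  (6 - 23.6667)^2 = 312.1111
  (16 - 23.6667)^2 = 58.7778
  (11 - 23.6667)^2 = 160.4444
  (7 - 23.6667)^2 = 277.7778
  (32 - 23.6667)^2 = 69.4444
Step 3: Sum of squared deviations = 1838
Step 4: Sample variance = 1838 / 8 = 229.75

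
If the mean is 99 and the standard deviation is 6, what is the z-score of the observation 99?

0

Step 1: Recall the z-score formula: z = (x - mu) / sigma
Step 2: Substitute values: z = (99 - 99) / 6
Step 3: z = 0 / 6 = 0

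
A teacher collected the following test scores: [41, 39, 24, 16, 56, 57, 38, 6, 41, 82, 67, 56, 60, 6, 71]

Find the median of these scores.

41

Step 1: Sort the data in ascending order: [6, 6, 16, 24, 38, 39, 41, 41, 56, 56, 57, 60, 67, 71, 82]
Step 2: The number of values is n = 15.
Step 3: Since n is odd, the median is the middle value at position 8: 41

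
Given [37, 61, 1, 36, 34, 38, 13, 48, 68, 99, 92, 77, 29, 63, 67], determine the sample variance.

768.981

Step 1: Compute the mean: (37 + 61 + 1 + 36 + 34 + 38 + 13 + 48 + 68 + 99 + 92 + 77 + 29 + 63 + 67) / 15 = 50.8667
Step 2: Compute squared deviations from the mean:
  (37 - 50.8667)^2 = 192.2844
  (61 - 50.8667)^2 = 102.6844
  (1 - 50.8667)^2 = 2486.6844
  (36 - 50.8667)^2 = 221.0178
  (34 - 50.8667)^2 = 284.4844
  (38 - 50.8667)^2 = 165.5511
  (13 - 50.8667)^2 = 1433.8844
  (48 - 50.8667)^2 = 8.2178
  (68 - 50.8667)^2 = 293.5511
  (99 - 50.8667)^2 = 2316.8178
  (92 - 50.8667)^2 = 1691.9511
  (77 - 50.8667)^2 = 682.9511
  (29 - 50.8667)^2 = 478.1511
  (63 - 50.8667)^2 = 147.2178
  (67 - 50.8667)^2 = 260.2844
Step 3: Sum of squared deviations = 10765.7333
Step 4: Sample variance = 10765.7333 / 14 = 768.981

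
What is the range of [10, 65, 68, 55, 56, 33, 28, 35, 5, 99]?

94

Step 1: Identify the maximum value: max = 99
Step 2: Identify the minimum value: min = 5
Step 3: Range = max - min = 99 - 5 = 94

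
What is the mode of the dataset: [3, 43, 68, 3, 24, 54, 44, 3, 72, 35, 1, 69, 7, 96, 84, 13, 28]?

3

Step 1: Count the frequency of each value:
  1: appears 1 time(s)
  3: appears 3 time(s)
  7: appears 1 time(s)
  13: appears 1 time(s)
  24: appears 1 time(s)
  28: appears 1 time(s)
  35: appears 1 time(s)
  43: appears 1 time(s)
  44: appears 1 time(s)
  54: appears 1 time(s)
  68: appears 1 time(s)
  69: appears 1 time(s)
  72: appears 1 time(s)
  84: appears 1 time(s)
  96: appears 1 time(s)
Step 2: The value 3 appears most frequently (3 times).
Step 3: Mode = 3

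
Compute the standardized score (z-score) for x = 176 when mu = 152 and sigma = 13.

1.8462

Step 1: Recall the z-score formula: z = (x - mu) / sigma
Step 2: Substitute values: z = (176 - 152) / 13
Step 3: z = 24 / 13 = 1.8462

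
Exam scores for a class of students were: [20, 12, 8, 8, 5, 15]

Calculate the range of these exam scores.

15

Step 1: Identify the maximum value: max = 20
Step 2: Identify the minimum value: min = 5
Step 3: Range = max - min = 20 - 5 = 15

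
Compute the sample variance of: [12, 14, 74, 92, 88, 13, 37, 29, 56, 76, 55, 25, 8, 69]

907.4505

Step 1: Compute the mean: (12 + 14 + 74 + 92 + 88 + 13 + 37 + 29 + 56 + 76 + 55 + 25 + 8 + 69) / 14 = 46.2857
Step 2: Compute squared deviations from the mean:
  (12 - 46.2857)^2 = 1175.5102
  (14 - 46.2857)^2 = 1042.3673
  (74 - 46.2857)^2 = 768.0816
  (92 - 46.2857)^2 = 2089.7959
  (88 - 46.2857)^2 = 1740.0816
  (13 - 46.2857)^2 = 1107.9388
  (37 - 46.2857)^2 = 86.2245
  (29 - 46.2857)^2 = 298.7959
  (56 - 46.2857)^2 = 94.3673
  (76 - 46.2857)^2 = 882.9388
  (55 - 46.2857)^2 = 75.9388
  (25 - 46.2857)^2 = 453.0816
  (8 - 46.2857)^2 = 1465.7959
  (69 - 46.2857)^2 = 515.9388
Step 3: Sum of squared deviations = 11796.8571
Step 4: Sample variance = 11796.8571 / 13 = 907.4505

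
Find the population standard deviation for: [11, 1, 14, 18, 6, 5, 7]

5.3833

Step 1: Compute the mean: 8.8571
Step 2: Sum of squared deviations from the mean: 202.8571
Step 3: Population variance = 202.8571 / 7 = 28.9796
Step 4: Standard deviation = sqrt(28.9796) = 5.3833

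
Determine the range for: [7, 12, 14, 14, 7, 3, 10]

11

Step 1: Identify the maximum value: max = 14
Step 2: Identify the minimum value: min = 3
Step 3: Range = max - min = 14 - 3 = 11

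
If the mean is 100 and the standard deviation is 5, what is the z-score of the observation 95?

-1

Step 1: Recall the z-score formula: z = (x - mu) / sigma
Step 2: Substitute values: z = (95 - 100) / 5
Step 3: z = -5 / 5 = -1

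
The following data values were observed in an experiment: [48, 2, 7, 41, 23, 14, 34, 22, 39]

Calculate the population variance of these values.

227.358

Step 1: Compute the mean: (48 + 2 + 7 + 41 + 23 + 14 + 34 + 22 + 39) / 9 = 25.5556
Step 2: Compute squared deviations from the mean:
  (48 - 25.5556)^2 = 503.7531
  (2 - 25.5556)^2 = 554.8642
  (7 - 25.5556)^2 = 344.3086
  (41 - 25.5556)^2 = 238.5309
  (23 - 25.5556)^2 = 6.5309
  (14 - 25.5556)^2 = 133.5309
  (34 - 25.5556)^2 = 71.3086
  (22 - 25.5556)^2 = 12.642
  (39 - 25.5556)^2 = 180.7531
Step 3: Sum of squared deviations = 2046.2222
Step 4: Population variance = 2046.2222 / 9 = 227.358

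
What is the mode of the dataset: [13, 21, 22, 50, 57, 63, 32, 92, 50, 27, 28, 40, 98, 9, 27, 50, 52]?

50

Step 1: Count the frequency of each value:
  9: appears 1 time(s)
  13: appears 1 time(s)
  21: appears 1 time(s)
  22: appears 1 time(s)
  27: appears 2 time(s)
  28: appears 1 time(s)
  32: appears 1 time(s)
  40: appears 1 time(s)
  50: appears 3 time(s)
  52: appears 1 time(s)
  57: appears 1 time(s)
  63: appears 1 time(s)
  92: appears 1 time(s)
  98: appears 1 time(s)
Step 2: The value 50 appears most frequently (3 times).
Step 3: Mode = 50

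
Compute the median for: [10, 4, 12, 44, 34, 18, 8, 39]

15

Step 1: Sort the data in ascending order: [4, 8, 10, 12, 18, 34, 39, 44]
Step 2: The number of values is n = 8.
Step 3: Since n is even, the median is the average of positions 4 and 5:
  Median = (12 + 18) / 2 = 15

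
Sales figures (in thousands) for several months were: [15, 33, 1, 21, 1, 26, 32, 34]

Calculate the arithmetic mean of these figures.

20.375

Step 1: Sum all values: 15 + 33 + 1 + 21 + 1 + 26 + 32 + 34 = 163
Step 2: Count the number of values: n = 8
Step 3: Mean = sum / n = 163 / 8 = 20.375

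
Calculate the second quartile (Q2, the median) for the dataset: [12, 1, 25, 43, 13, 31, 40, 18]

21.5

Step 1: Sort the data: [1, 12, 13, 18, 25, 31, 40, 43]
Step 2: n = 8
Step 3: Q2 is the median. Since n is even, it is the average of the values at positions 4 and 5:
  Q2 = (18 + 25) / 2 = 21.5
Step 4: Q2 = 21.5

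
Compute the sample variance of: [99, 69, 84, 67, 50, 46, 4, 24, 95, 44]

933.7333

Step 1: Compute the mean: (99 + 69 + 84 + 67 + 50 + 46 + 4 + 24 + 95 + 44) / 10 = 58.2
Step 2: Compute squared deviations from the mean:
  (99 - 58.2)^2 = 1664.64
  (69 - 58.2)^2 = 116.64
  (84 - 58.2)^2 = 665.64
  (67 - 58.2)^2 = 77.44
  (50 - 58.2)^2 = 67.24
  (46 - 58.2)^2 = 148.84
  (4 - 58.2)^2 = 2937.64
  (24 - 58.2)^2 = 1169.64
  (95 - 58.2)^2 = 1354.24
  (44 - 58.2)^2 = 201.64
Step 3: Sum of squared deviations = 8403.6
Step 4: Sample variance = 8403.6 / 9 = 933.7333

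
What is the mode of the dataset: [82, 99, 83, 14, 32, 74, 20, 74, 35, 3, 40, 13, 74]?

74

Step 1: Count the frequency of each value:
  3: appears 1 time(s)
  13: appears 1 time(s)
  14: appears 1 time(s)
  20: appears 1 time(s)
  32: appears 1 time(s)
  35: appears 1 time(s)
  40: appears 1 time(s)
  74: appears 3 time(s)
  82: appears 1 time(s)
  83: appears 1 time(s)
  99: appears 1 time(s)
Step 2: The value 74 appears most frequently (3 times).
Step 3: Mode = 74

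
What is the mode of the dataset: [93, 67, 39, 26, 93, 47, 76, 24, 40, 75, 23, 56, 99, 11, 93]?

93

Step 1: Count the frequency of each value:
  11: appears 1 time(s)
  23: appears 1 time(s)
  24: appears 1 time(s)
  26: appears 1 time(s)
  39: appears 1 time(s)
  40: appears 1 time(s)
  47: appears 1 time(s)
  56: appears 1 time(s)
  67: appears 1 time(s)
  75: appears 1 time(s)
  76: appears 1 time(s)
  93: appears 3 time(s)
  99: appears 1 time(s)
Step 2: The value 93 appears most frequently (3 times).
Step 3: Mode = 93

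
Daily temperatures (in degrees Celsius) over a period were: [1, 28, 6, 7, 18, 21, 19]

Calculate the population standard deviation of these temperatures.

9.0034

Step 1: Compute the mean: 14.2857
Step 2: Sum of squared deviations from the mean: 567.4286
Step 3: Population variance = 567.4286 / 7 = 81.0612
Step 4: Standard deviation = sqrt(81.0612) = 9.0034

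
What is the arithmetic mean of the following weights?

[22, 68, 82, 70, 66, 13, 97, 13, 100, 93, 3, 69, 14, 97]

57.6429

Step 1: Sum all values: 22 + 68 + 82 + 70 + 66 + 13 + 97 + 13 + 100 + 93 + 3 + 69 + 14 + 97 = 807
Step 2: Count the number of values: n = 14
Step 3: Mean = sum / n = 807 / 14 = 57.6429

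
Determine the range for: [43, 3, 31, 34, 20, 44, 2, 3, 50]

48

Step 1: Identify the maximum value: max = 50
Step 2: Identify the minimum value: min = 2
Step 3: Range = max - min = 50 - 2 = 48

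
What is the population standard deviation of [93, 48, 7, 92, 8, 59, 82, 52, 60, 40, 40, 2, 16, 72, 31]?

29.2009

Step 1: Compute the mean: 46.8
Step 2: Sum of squared deviations from the mean: 12790.4
Step 3: Population variance = 12790.4 / 15 = 852.6933
Step 4: Standard deviation = sqrt(852.6933) = 29.2009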